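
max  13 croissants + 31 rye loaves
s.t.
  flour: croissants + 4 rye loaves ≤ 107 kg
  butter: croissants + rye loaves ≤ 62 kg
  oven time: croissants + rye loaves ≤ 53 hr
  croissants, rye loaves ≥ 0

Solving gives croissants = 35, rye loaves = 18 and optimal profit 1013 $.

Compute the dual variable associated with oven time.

At the optimum: flour uses 107 of 107 (binding); butter uses 53 of 62 (slack = 9); oven time uses 53 of 53 (binding).
Since butter is not tight, its dual is 0.
From A_Bᵀ y = c: 1·y_flour + 1·y_oven time = 13; 4·y_flour + 1·y_oven time = 31.
Solving: y_flour = 6, y_oven time = 7.
Shadow price of oven time = 7.

7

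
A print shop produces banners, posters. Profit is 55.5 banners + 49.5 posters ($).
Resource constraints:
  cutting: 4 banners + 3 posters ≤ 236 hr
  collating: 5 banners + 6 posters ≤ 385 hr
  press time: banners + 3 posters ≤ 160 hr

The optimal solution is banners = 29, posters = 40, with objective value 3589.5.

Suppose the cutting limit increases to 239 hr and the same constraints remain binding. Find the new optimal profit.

Binding: cutting and collating. Non-binding: press time (11 unused).
Slack constraints have shadow price 0 (complementary slackness).
Dual feasibility on the basic columns requires 4·y_cutting + 5·y_collating = 55.5, 3·y_cutting + 6·y_collating = 49.5.
Solving: y_cutting = 9.5, y_collating = 3.5.
Δz = y_cutting·Δb = 9.5 × (3) = 28.5, so new z* = 3589.5 + 28.5 = 3618.

3618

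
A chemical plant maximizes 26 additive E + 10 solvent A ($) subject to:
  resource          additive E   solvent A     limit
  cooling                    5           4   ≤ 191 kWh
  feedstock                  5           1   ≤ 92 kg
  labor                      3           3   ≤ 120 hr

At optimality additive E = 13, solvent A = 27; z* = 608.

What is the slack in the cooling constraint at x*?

cooling used = 5·13 + 4·27 = 173; slack = 191 − 173 = 18.

18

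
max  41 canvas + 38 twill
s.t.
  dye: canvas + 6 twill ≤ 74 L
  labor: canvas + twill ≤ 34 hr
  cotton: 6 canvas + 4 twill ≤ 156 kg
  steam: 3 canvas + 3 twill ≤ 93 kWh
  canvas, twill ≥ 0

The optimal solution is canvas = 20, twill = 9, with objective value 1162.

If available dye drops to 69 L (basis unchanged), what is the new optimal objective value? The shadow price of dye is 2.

1152

Δb = -5, so new z* = 1162 + (2)·(-5) = 1162 − 10 = 1152.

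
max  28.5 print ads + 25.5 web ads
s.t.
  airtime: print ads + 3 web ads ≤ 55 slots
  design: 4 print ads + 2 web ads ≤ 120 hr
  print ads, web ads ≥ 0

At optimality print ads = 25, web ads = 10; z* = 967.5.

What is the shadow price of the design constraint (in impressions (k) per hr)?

6

At the optimum: airtime uses 55 of 55 (binding); design uses 120 of 120 (binding).
Dual feasibility on the basic columns requires 1·y_airtime + 4·y_design = 28.5, 3·y_airtime + 2·y_design = 25.5.
→ y_airtime = 4.5 and y_design = 6.
Shadow price of design = 6.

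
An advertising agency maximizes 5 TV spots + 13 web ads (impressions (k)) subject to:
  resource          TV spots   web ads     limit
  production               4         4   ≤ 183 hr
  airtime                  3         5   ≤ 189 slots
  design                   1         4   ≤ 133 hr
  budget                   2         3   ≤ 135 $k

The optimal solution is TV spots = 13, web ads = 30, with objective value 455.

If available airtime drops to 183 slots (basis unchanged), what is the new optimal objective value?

At the optimum: production uses 172 of 183 (slack = 11); airtime uses 189 of 189 (binding); design uses 133 of 133 (binding); budget uses 116 of 135 (slack = 19).
Slack constraints have shadow price 0 (complementary slackness).
Dual feasibility on the basic columns requires 3·y_airtime + 1·y_design = 5, 5·y_airtime + 4·y_design = 13.
This yields shadow prices y_airtime = 1, y_design = 2.
Δz = y_airtime·Δb = 1 × (-6) = -6, so new z* = 455 − 6 = 449.

449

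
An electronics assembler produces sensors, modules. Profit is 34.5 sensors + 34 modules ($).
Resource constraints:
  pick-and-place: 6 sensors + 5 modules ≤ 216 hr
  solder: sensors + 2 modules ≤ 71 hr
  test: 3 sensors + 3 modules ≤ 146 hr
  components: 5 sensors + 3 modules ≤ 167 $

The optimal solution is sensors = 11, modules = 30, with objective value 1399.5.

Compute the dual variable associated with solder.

4.5

Binding: pick-and-place and solder. Non-binding: test (23 unused), components (22 unused).
By complementary slackness, y = 0 for the non-binding constraints.
From A_Bᵀ y = c: 6·y_pick-and-place + 1·y_solder = 34.5; 5·y_pick-and-place + 2·y_solder = 34.
This yields shadow prices y_pick-and-place = 5, y_solder = 4.5.
Shadow price of solder = 4.5.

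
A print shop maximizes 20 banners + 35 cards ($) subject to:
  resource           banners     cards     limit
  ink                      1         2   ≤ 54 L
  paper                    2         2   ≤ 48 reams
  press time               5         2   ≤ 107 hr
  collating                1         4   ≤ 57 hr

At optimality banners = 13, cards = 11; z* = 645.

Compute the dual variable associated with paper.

Binding: paper and collating. Non-binding: ink (19 unused), press time (20 unused).
Slack constraints have shadow price 0 (complementary slackness).
From A_Bᵀ y = c: 2·y_paper + 1·y_collating = 20; 2·y_paper + 4·y_collating = 35.
This yields shadow prices y_paper = 7.5, y_collating = 5.
Shadow price of paper = 7.5.

7.5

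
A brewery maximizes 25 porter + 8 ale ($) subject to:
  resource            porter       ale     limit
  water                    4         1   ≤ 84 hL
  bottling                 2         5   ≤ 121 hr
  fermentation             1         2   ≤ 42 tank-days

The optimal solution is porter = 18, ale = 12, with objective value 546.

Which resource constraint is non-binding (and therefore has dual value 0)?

water: 84/84 (binding)
bottling: 96/121 (slack 25)
fermentation: 42/42 (binding)
By complementary slackness, a constraint with positive slack has shadow price 0 → bottling.

bottling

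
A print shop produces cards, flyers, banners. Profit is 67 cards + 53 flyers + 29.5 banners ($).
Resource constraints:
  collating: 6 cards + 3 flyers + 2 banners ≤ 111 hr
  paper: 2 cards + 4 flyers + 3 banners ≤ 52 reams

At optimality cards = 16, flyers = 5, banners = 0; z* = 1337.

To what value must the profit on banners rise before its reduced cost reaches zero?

37.5

Check each constraint at x*: collating 111/111 (tight); paper 52/52 (tight).
The binding rows give the dual system: 6·y_collating + 2·y_paper = 67 and 3·y_collating + 4·y_paper = 53.
This yields shadow prices y_collating = 9, y_paper = 6.5.
banners enters the basis when its profit ≥ yᵀa₃ = 9·2 + 6.5·3 = 37.5.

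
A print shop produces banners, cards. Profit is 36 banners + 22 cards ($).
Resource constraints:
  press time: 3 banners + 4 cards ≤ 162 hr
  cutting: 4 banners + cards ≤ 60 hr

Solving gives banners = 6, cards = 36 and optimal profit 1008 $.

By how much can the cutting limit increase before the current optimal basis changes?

156

Binding constraints: press time, cutting. The basis is B = [[3,4],[4,1]] with det -13.
Per unit increase in cutting, x* moves by d = (0.3077, -0.2308).
The basis stays optimal until cards reaches 0; allowable increase = 156 hr.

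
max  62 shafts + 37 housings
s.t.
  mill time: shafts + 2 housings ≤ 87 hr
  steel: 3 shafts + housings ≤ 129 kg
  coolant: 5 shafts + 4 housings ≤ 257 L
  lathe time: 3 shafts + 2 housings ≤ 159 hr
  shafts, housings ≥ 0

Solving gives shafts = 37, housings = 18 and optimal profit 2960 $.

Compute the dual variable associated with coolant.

Check each constraint at x*: mill time 73/87 (slack 14); steel 129/129 (tight); coolant 257/257 (tight); lathe time 147/159 (slack 12).
By complementary slackness, y = 0 for the non-binding constraints.
From A_Bᵀ y = c: 3·y_steel + 5·y_coolant = 62; 1·y_steel + 4·y_coolant = 37.
Solving: y_steel = 9, y_coolant = 7.
Shadow price of coolant = 7.

7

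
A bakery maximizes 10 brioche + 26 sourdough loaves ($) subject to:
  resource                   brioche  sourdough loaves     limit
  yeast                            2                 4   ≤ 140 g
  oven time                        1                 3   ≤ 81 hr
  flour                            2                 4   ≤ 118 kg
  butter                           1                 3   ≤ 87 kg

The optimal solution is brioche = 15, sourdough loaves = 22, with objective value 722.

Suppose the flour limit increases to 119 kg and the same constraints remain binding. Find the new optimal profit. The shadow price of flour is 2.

724

Δb = 1, so new z* = 722 + (2)·(1) = 722 + 2 = 724.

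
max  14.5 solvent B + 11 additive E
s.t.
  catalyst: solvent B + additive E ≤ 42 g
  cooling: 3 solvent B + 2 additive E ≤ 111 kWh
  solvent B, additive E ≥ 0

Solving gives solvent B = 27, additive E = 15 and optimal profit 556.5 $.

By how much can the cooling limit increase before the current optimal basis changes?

15

Binding constraints: catalyst, cooling. The basis is B = [[1,1],[3,2]] with det -1.
Per unit increase in cooling, x* moves by d = (1, -1).
The basis stays optimal until additive E reaches 0; allowable increase = 15 kWh.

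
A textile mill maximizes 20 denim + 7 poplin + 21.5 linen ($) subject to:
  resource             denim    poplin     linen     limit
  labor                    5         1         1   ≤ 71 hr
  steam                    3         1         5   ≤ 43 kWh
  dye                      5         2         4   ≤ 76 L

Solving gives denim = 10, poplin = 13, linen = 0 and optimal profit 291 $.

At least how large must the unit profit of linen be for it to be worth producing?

Check each constraint at x*: labor 63/71 (slack 8); steam 43/43 (tight); dye 76/76 (tight).
By complementary slackness, y = 0 for the non-binding constraint.
Dual feasibility on the basic columns requires 3·y_steam + 5·y_dye = 20, 1·y_steam + 2·y_dye = 7.
Solving: y_steam = 5, y_dye = 1.
linen enters the basis when its profit ≥ yᵀa₃ = 5·5 + 1·4 = 29.

29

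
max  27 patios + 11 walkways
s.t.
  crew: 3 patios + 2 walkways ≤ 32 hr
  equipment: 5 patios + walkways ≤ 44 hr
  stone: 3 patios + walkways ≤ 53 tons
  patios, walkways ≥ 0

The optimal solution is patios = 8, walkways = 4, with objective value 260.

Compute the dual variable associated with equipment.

3

Check each constraint at x*: crew 32/32 (tight); equipment 44/44 (tight); stone 28/53 (slack 25).
Since stone is not tight, its dual is 0.
From A_Bᵀ y = c: 3·y_crew + 5·y_equipment = 27; 2·y_crew + 1·y_equipment = 11.
Solving: y_crew = 4, y_equipment = 3.
Shadow price of equipment = 3.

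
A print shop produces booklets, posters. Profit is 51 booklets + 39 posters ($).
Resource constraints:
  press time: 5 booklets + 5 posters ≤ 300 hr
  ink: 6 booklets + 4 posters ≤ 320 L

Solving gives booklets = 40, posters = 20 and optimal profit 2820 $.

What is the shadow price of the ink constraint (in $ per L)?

Check each constraint at x*: press time 300/300 (tight); ink 320/320 (tight).
The binding rows give the dual system: 5·y_press time + 6·y_ink = 51 and 5·y_press time + 4·y_ink = 39.
Solving: y_press time = 3, y_ink = 6.
Shadow price of ink = 6.

6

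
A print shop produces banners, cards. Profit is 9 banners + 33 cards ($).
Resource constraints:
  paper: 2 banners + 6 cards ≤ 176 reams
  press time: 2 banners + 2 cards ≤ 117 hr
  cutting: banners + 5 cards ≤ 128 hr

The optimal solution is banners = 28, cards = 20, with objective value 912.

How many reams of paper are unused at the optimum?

paper used = 2·28 + 6·20 = 176; slack = 176 − 176 = 0.

0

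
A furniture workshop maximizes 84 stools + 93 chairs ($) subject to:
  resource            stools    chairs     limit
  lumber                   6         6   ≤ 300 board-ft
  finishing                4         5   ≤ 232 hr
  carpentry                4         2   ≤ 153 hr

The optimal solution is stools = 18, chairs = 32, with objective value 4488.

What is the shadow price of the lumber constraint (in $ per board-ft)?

8

Binding: lumber and finishing. Non-binding: carpentry (17 unused).
By complementary slackness, y = 0 for the non-binding constraint.
From A_Bᵀ y = c: 6·y_lumber + 4·y_finishing = 84; 6·y_lumber + 5·y_finishing = 93.
This yields shadow prices y_lumber = 8, y_finishing = 9.
Shadow price of lumber = 8.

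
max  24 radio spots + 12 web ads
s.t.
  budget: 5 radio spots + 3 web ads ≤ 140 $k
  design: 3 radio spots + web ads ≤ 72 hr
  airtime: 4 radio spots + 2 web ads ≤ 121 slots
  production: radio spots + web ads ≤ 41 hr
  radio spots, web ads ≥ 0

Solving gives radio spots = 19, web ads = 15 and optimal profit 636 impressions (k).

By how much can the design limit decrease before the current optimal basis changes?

14

Binding constraints: budget, design. The basis is B = [[5,3],[3,1]] with det -4.
Per unit decrease in design, x* moves by d = (-0.75, 1.25).
The basis stays optimal until production becomes binding; allowable decrease = 14 hr.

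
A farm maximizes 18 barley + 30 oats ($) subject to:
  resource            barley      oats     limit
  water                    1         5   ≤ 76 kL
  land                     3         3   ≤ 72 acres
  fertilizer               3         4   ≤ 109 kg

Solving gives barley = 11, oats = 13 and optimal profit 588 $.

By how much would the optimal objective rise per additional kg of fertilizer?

0

At the optimum: water uses 76 of 76 (binding); land uses 72 of 72 (binding); fertilizer uses 85 of 109 (slack = 24).
Since fertilizer is not tight, its dual is 0.
The binding rows give the dual system: 1·y_water + 3·y_land = 18 and 5·y_water + 3·y_land = 30.
This yields shadow prices y_water = 3, y_land = 5.
Shadow price of fertilizer = 0.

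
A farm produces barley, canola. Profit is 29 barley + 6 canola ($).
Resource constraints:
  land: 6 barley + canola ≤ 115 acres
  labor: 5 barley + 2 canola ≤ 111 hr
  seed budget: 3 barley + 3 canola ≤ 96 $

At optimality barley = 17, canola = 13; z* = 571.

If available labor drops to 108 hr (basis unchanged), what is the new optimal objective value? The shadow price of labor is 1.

Δb = -3, so new z* = 571 + (1)·(-3) = 571 − 3 = 568.

568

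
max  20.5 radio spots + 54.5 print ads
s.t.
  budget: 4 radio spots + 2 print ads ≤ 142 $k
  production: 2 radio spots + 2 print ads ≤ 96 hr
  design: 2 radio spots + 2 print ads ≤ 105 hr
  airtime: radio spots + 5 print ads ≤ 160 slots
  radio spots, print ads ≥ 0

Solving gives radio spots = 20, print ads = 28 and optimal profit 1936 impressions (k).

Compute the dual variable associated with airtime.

Binding: production and airtime. Non-binding: budget (6 unused), design (9 unused).
Slack constraints have shadow price 0 (complementary slackness).
Dual feasibility on the basic columns requires 2·y_production + 1·y_airtime = 20.5, 2·y_production + 5·y_airtime = 54.5.
Solving: y_production = 6, y_airtime = 8.5.
Shadow price of airtime = 8.5.

8.5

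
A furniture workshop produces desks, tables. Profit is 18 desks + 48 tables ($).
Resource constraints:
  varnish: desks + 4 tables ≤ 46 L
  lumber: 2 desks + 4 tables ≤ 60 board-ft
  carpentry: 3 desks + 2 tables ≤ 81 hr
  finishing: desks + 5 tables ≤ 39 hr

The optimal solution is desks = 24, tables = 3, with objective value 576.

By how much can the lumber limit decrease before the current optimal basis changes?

Binding constraints: lumber, finishing. The basis is B = [[2,4],[1,5]] with det 6.
Per unit decrease in lumber, x* moves by d = (-0.8333, 0.1667).
The basis stays optimal until desks reaches 0; allowable decrease = 28.8 board-ft.

28.8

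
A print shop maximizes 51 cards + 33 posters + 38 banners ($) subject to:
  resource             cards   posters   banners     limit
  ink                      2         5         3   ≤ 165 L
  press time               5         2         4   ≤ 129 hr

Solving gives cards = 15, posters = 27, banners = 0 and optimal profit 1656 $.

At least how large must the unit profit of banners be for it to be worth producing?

45

Both ink and press time are binding at x*.
The binding rows give the dual system: 2·y_ink + 5·y_press time = 51 and 5·y_ink + 2·y_press time = 33.
This yields shadow prices y_ink = 3, y_press time = 9.
banners enters the basis when its profit ≥ yᵀa₃ = 3·3 + 9·4 = 45.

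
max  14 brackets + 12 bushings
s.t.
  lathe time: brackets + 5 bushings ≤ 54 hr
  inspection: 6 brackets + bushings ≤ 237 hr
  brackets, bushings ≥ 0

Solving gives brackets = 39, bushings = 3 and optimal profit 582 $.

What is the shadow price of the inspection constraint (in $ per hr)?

Both lathe time and inspection are binding at x*.
From A_Bᵀ y = c: 1·y_lathe time + 6·y_inspection = 14; 5·y_lathe time + 1·y_inspection = 12.
Solving: y_lathe time = 2, y_inspection = 2.
Shadow price of inspection = 2.

2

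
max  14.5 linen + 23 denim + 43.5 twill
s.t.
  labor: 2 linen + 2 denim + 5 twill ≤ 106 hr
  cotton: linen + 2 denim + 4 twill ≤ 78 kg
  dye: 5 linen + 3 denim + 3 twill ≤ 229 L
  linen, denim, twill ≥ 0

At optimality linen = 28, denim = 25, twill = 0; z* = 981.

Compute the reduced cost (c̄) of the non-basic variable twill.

-5.5

Check each constraint at x*: labor 106/106 (tight); cotton 78/78 (tight); dye 215/229 (slack 14).
Since dye is not tight, its dual is 0.
From A_Bᵀ y = c: 2·y_labor + 1·y_cotton = 14.5; 2·y_labor + 2·y_cotton = 23.
This yields shadow prices y_labor = 3, y_cotton = 8.5.
Reduced cost of twill: c₃ − yᵀa₃ = 43.5 − (3·5 + 8.5·4) = 43.5 − 49 = -5.5.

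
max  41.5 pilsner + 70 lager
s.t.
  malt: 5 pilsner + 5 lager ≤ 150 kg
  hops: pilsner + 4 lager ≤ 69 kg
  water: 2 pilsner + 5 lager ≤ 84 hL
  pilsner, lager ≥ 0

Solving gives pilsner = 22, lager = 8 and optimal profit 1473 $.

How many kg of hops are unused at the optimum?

15

hops used = 1·22 + 4·8 = 54; slack = 69 − 54 = 15.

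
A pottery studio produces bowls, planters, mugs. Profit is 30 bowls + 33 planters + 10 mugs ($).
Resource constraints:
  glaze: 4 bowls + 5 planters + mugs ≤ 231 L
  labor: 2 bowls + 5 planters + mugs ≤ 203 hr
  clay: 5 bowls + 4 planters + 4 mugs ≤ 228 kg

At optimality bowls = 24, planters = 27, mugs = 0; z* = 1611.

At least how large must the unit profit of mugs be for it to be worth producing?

Check each constraint at x*: glaze 231/231 (tight); labor 183/203 (slack 20); clay 228/228 (tight).
Since labor is not tight, its dual is 0.
The binding rows give the dual system: 4·y_glaze + 5·y_clay = 30 and 5·y_glaze + 4·y_clay = 33.
This yields shadow prices y_glaze = 5, y_clay = 2.
mugs enters the basis when its profit ≥ yᵀa₃ = 5·1 + 2·4 = 13.

13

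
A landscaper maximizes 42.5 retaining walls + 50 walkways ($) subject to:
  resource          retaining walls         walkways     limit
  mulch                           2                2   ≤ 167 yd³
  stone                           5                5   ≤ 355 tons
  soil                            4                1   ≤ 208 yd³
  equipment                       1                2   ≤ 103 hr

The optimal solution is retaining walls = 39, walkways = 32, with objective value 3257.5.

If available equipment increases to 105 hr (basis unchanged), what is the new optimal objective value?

Binding: stone and equipment. Non-binding: mulch (25 unused), soil (20 unused).
Since mulch, soil are not tight, their duals are 0.
Dual feasibility on the basic columns requires 5·y_stone + 1·y_equipment = 42.5, 5·y_stone + 2·y_equipment = 50.
→ y_stone = 7 and y_equipment = 7.5.
Δz = y_equipment·Δb = 7.5 × (2) = 15, so new z* = 3257.5 + 15 = 3272.5.

3272.5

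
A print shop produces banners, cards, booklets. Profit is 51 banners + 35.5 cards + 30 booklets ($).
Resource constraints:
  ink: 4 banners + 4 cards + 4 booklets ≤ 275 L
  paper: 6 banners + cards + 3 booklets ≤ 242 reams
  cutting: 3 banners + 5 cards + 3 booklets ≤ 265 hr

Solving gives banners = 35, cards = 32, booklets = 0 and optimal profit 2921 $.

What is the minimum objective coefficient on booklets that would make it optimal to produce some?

At the optimum: ink uses 268 of 275 (slack = 7); paper uses 242 of 242 (binding); cutting uses 265 of 265 (binding).
By complementary slackness, y = 0 for the non-binding constraint.
From A_Bᵀ y = c: 6·y_paper + 3·y_cutting = 51; 1·y_paper + 5·y_cutting = 35.5.
Solving: y_paper = 5.5, y_cutting = 6.
booklets enters the basis when its profit ≥ yᵀa₃ = 5.5·3 + 6·3 = 34.5.

34.5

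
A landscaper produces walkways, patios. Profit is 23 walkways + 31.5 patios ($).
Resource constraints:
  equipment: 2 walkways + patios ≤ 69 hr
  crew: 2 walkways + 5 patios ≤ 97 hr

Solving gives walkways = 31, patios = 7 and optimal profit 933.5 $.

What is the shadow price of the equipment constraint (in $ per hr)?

Check each constraint at x*: equipment 69/69 (tight); crew 97/97 (tight).
Dual feasibility on the basic columns requires 2·y_equipment + 2·y_crew = 23, 1·y_equipment + 5·y_crew = 31.5.
This yields shadow prices y_equipment = 6.5, y_crew = 5.
Shadow price of equipment = 6.5.

6.5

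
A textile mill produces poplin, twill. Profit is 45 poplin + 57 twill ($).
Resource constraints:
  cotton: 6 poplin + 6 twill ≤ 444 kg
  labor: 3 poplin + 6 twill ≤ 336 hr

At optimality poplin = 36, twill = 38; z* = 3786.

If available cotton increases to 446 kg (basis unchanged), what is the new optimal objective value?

At the optimum: cotton uses 444 of 444 (binding); labor uses 336 of 336 (binding).
The binding rows give the dual system: 6·y_cotton + 3·y_labor = 45 and 6·y_cotton + 6·y_labor = 57.
Solving: y_cotton = 5.5, y_labor = 4.
Δz = y_cotton·Δb = 5.5 × (2) = 11, so new z* = 3786 + 11 = 3797.

3797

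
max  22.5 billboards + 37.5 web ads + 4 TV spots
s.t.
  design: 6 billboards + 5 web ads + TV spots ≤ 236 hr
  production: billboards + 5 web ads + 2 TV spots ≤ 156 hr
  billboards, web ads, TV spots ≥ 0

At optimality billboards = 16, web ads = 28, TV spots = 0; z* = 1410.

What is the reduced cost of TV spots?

-8

Both design and production are binding at x*.
Dual feasibility on the basic columns requires 6·y_design + 1·y_production = 22.5, 5·y_design + 5·y_production = 37.5.
Solving: y_design = 3, y_production = 4.5.
Reduced cost of TV spots: c₃ − yᵀa₃ = 4 − (3·1 + 4.5·2) = 4 − 12 = -8.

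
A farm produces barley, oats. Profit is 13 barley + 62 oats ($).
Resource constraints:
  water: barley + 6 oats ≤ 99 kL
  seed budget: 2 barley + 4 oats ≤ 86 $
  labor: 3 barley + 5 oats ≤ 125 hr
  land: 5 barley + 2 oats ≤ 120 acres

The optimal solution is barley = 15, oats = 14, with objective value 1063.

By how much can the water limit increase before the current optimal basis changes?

Binding constraints: water, seed budget. The basis is B = [[1,6],[2,4]] with det -8.
Per unit increase in water, x* moves by d = (-0.5, 0.25).
The basis stays optimal until barley reaches 0; allowable increase = 30 kL.

30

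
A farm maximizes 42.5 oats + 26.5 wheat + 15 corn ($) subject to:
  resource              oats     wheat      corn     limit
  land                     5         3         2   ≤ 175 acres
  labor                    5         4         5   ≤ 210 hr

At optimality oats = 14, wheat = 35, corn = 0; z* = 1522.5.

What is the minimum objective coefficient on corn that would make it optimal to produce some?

Check each constraint at x*: land 175/175 (tight); labor 210/210 (tight).
The binding rows give the dual system: 5·y_land + 5·y_labor = 42.5 and 3·y_land + 4·y_labor = 26.5.
Solving: y_land = 7.5, y_labor = 1.
corn enters the basis when its profit ≥ yᵀa₃ = 7.5·2 + 1·5 = 20.

20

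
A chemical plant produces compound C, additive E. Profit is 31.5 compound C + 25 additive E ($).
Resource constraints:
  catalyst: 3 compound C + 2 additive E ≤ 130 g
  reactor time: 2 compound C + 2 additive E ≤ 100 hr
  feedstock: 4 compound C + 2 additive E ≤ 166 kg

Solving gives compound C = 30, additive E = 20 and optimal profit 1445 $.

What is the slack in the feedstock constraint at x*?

6

feedstock used = 4·30 + 2·20 = 160; slack = 166 − 160 = 6.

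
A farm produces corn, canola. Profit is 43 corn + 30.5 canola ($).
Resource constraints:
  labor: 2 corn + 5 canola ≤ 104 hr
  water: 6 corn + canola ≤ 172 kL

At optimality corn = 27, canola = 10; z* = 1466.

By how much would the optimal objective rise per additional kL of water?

5.5

At the optimum: labor uses 104 of 104 (binding); water uses 172 of 172 (binding).
From A_Bᵀ y = c: 2·y_labor + 6·y_water = 43; 5·y_labor + 1·y_water = 30.5.
This yields shadow prices y_labor = 5, y_water = 5.5.
Shadow price of water = 5.5.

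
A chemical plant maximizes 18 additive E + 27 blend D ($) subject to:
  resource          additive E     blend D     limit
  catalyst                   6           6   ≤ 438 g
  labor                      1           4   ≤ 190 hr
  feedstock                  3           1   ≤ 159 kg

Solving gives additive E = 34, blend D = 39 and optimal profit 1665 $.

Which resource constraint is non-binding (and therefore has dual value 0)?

catalyst: 438/438 (binding)
labor: 190/190 (binding)
feedstock: 141/159 (slack 18)
By complementary slackness, a constraint with positive slack has shadow price 0 → feedstock.

feedstock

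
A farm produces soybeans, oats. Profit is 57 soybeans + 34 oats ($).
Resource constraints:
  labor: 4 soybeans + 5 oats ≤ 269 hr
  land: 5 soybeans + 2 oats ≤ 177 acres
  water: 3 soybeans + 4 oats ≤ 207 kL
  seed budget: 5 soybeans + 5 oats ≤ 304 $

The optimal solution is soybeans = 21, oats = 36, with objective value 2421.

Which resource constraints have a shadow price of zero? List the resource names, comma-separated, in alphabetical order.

labor, seed budget

labor: 264/269 (slack 5)
land: 177/177 (binding)
water: 207/207 (binding)
seed budget: 285/304 (slack 19)
By complementary slackness, a constraint with positive slack has shadow price 0 → labor, seed budget.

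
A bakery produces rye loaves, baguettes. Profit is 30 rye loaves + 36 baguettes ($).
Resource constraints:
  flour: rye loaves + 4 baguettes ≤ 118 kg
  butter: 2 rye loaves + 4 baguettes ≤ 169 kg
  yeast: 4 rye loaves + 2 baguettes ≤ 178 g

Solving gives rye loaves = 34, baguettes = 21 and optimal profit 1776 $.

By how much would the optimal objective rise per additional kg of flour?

6

Check each constraint at x*: flour 118/118 (tight); butter 152/169 (slack 17); yeast 178/178 (tight).
Since butter is not tight, its dual is 0.
The binding rows give the dual system: 1·y_flour + 4·y_yeast = 30 and 4·y_flour + 2·y_yeast = 36.
Solving: y_flour = 6, y_yeast = 6.
Shadow price of flour = 6.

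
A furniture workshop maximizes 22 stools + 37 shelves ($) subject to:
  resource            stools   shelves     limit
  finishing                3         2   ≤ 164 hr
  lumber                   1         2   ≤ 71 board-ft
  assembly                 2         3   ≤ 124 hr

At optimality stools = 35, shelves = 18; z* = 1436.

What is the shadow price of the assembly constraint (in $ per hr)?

7

At the optimum: finishing uses 141 of 164 (slack = 23); lumber uses 71 of 71 (binding); assembly uses 124 of 124 (binding).
Slack constraints have shadow price 0 (complementary slackness).
From A_Bᵀ y = c: 1·y_lumber + 2·y_assembly = 22; 2·y_lumber + 3·y_assembly = 37.
→ y_lumber = 8 and y_assembly = 7.
Shadow price of assembly = 7.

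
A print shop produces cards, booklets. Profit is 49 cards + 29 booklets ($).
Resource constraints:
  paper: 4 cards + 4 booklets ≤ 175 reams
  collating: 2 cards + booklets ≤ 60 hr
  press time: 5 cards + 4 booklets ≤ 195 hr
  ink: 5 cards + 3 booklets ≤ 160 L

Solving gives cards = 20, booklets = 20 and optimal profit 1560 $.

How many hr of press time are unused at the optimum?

press time used = 5·20 + 4·20 = 180; slack = 195 − 180 = 15.

15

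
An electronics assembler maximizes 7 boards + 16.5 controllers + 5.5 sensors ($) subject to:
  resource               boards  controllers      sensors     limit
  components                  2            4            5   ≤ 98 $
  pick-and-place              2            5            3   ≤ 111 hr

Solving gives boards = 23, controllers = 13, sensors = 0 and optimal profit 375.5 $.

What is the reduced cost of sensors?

-7

At the optimum: components uses 98 of 98 (binding); pick-and-place uses 111 of 111 (binding).
From A_Bᵀ y = c: 2·y_components + 2·y_pick-and-place = 7; 4·y_components + 5·y_pick-and-place = 16.5.
This yields shadow prices y_components = 1, y_pick-and-place = 2.5.
Reduced cost of sensors: c₃ − yᵀa₃ = 5.5 − (1·5 + 2.5·3) = 5.5 − 12.5 = -7.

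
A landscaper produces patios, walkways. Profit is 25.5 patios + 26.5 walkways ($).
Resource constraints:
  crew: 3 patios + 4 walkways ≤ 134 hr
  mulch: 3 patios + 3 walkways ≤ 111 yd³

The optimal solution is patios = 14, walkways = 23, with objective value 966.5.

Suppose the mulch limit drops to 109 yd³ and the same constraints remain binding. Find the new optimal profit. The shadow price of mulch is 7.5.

Δb = -2, so new z* = 966.5 + (7.5)·(-2) = 966.5 − 15 = 951.5.

951.5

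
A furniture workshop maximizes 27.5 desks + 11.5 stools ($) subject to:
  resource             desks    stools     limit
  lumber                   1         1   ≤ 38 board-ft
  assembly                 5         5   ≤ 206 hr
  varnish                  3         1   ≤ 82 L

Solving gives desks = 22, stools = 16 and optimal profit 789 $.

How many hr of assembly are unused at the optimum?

assembly used = 5·22 + 5·16 = 190; slack = 206 − 190 = 16.

16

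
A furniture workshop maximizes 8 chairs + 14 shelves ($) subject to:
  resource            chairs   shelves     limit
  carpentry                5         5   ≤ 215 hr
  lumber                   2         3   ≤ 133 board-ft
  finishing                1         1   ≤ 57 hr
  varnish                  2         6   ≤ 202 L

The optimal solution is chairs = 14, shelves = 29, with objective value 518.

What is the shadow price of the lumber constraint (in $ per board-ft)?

0

Check each constraint at x*: carpentry 215/215 (tight); lumber 115/133 (slack 18); finishing 43/57 (slack 14); varnish 202/202 (tight).
By complementary slackness, y = 0 for the non-binding constraints.
From A_Bᵀ y = c: 5·y_carpentry + 2·y_varnish = 8; 5·y_carpentry + 6·y_varnish = 14.
Solving: y_carpentry = 1, y_varnish = 1.5.
Shadow price of lumber = 0.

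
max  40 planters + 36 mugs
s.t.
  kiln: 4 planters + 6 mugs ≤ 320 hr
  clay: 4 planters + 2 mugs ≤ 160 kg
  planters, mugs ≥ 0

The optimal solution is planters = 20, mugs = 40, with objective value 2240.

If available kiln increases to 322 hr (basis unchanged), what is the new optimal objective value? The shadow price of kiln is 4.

Δb = 2, so new z* = 2240 + (4)·(2) = 2240 + 8 = 2248.

2248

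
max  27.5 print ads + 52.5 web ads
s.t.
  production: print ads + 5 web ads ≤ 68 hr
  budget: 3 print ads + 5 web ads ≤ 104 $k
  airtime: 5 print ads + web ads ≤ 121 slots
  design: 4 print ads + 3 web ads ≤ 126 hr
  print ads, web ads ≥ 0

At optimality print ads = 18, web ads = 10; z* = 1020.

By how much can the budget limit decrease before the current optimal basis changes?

36

Binding constraints: production, budget. The basis is B = [[1,5],[3,5]] with det -10.
Per unit decrease in budget, x* moves by d = (-0.5, 0.1).
The basis stays optimal until print ads reaches 0; allowable decrease = 36 $k.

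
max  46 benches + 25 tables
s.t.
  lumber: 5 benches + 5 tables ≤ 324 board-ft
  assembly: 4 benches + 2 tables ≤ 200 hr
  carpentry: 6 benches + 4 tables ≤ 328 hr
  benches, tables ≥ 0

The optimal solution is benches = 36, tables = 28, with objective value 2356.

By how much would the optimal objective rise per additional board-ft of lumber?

0

Binding: assembly and carpentry. Non-binding: lumber (4 unused).
Slack constraints have shadow price 0 (complementary slackness).
From A_Bᵀ y = c: 4·y_assembly + 6·y_carpentry = 46; 2·y_assembly + 4·y_carpentry = 25.
→ y_assembly = 8.5 and y_carpentry = 2.
Shadow price of lumber = 0.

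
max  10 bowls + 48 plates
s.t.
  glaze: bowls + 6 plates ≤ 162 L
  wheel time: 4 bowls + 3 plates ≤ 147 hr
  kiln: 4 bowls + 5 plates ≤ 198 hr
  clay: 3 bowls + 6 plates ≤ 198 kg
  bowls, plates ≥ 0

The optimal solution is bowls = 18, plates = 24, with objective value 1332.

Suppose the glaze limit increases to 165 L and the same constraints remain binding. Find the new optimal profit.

Check each constraint at x*: glaze 162/162 (tight); wheel time 144/147 (slack 3); kiln 192/198 (slack 6); clay 198/198 (tight).
Since wheel time, kiln are not tight, their duals are 0.
The binding rows give the dual system: 1·y_glaze + 3·y_clay = 10 and 6·y_glaze + 6·y_clay = 48.
Solving: y_glaze = 7, y_clay = 1.
Δz = y_glaze·Δb = 7 × (3) = 21, so new z* = 1332 + 21 = 1353.

1353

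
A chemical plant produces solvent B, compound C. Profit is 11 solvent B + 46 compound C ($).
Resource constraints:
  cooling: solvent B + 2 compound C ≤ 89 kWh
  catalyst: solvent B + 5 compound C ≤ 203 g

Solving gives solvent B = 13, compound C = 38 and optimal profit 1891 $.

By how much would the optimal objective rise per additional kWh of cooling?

Check each constraint at x*: cooling 89/89 (tight); catalyst 203/203 (tight).
The binding rows give the dual system: 1·y_cooling + 1·y_catalyst = 11 and 2·y_cooling + 5·y_catalyst = 46.
Solving: y_cooling = 3, y_catalyst = 8.
Shadow price of cooling = 3.

3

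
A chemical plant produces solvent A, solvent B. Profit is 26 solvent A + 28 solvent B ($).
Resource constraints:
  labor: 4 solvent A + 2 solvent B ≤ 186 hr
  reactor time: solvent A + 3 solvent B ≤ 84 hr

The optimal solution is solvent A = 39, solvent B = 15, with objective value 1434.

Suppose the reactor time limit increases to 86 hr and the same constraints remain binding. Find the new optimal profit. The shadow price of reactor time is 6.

Δb = 2, so new z* = 1434 + (6)·(2) = 1434 + 12 = 1446.

1446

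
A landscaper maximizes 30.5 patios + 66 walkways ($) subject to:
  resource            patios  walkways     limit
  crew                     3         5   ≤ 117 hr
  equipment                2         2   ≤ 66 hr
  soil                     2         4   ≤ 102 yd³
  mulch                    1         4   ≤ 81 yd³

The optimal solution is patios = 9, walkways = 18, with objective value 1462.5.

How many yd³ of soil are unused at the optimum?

soil used = 2·9 + 4·18 = 90; slack = 102 − 90 = 12.

12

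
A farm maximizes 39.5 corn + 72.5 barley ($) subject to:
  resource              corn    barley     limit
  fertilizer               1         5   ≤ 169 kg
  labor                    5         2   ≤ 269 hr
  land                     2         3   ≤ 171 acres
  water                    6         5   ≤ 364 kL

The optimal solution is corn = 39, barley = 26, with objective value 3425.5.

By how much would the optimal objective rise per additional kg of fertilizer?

9.5

At the optimum: fertilizer uses 169 of 169 (binding); labor uses 247 of 269 (slack = 22); land uses 156 of 171 (slack = 15); water uses 364 of 364 (binding).
Slack constraints have shadow price 0 (complementary slackness).
The binding rows give the dual system: 1·y_fertilizer + 6·y_water = 39.5 and 5·y_fertilizer + 5·y_water = 72.5.
This yields shadow prices y_fertilizer = 9.5, y_water = 5.
Shadow price of fertilizer = 9.5.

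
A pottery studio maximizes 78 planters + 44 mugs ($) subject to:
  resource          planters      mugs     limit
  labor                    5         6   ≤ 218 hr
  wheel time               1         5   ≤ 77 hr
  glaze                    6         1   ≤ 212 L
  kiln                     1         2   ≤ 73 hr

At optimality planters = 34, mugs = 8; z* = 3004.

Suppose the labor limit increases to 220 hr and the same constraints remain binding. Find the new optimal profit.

3016

Check each constraint at x*: labor 218/218 (tight); wheel time 74/77 (slack 3); glaze 212/212 (tight); kiln 50/73 (slack 23).
By complementary slackness, y = 0 for the non-binding constraints.
Dual feasibility on the basic columns requires 5·y_labor + 6·y_glaze = 78, 6·y_labor + 1·y_glaze = 44.
→ y_labor = 6 and y_glaze = 8.
Δz = y_labor·Δb = 6 × (2) = 12, so new z* = 3004 + 12 = 3016.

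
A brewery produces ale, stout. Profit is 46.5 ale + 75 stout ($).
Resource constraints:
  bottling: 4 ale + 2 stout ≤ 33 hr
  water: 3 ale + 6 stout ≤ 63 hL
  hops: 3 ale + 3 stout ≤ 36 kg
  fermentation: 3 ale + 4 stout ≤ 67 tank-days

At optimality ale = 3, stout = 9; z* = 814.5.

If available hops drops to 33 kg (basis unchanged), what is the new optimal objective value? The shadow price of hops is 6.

Δb = -3, so new z* = 814.5 + (6)·(-3) = 814.5 − 18 = 796.5.

796.5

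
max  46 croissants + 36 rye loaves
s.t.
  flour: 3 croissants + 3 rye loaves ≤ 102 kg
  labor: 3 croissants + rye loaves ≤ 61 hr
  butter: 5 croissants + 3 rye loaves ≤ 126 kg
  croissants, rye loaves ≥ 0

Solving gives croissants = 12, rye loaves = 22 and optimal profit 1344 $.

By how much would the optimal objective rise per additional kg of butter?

5

At the optimum: flour uses 102 of 102 (binding); labor uses 58 of 61 (slack = 3); butter uses 126 of 126 (binding).
Slack constraints have shadow price 0 (complementary slackness).
The binding rows give the dual system: 3·y_flour + 5·y_butter = 46 and 3·y_flour + 3·y_butter = 36.
Solving: y_flour = 7, y_butter = 5.
Shadow price of butter = 5.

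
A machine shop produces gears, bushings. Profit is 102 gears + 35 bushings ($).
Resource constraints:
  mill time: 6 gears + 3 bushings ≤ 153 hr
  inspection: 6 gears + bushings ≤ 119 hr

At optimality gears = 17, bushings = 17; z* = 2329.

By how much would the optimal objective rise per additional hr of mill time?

At the optimum: mill time uses 153 of 153 (binding); inspection uses 119 of 119 (binding).
Dual feasibility on the basic columns requires 6·y_mill time + 6·y_inspection = 102, 3·y_mill time + 1·y_inspection = 35.
This yields shadow prices y_mill time = 9, y_inspection = 8.
Shadow price of mill time = 9.

9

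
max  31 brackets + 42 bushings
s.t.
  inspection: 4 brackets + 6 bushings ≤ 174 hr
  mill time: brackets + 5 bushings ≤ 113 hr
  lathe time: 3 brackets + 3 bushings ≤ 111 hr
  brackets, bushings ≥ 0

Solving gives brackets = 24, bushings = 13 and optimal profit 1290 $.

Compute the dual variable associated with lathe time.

3

Binding: inspection and lathe time. Non-binding: mill time (24 unused).
Since mill time is not tight, its dual is 0.
Dual feasibility on the basic columns requires 4·y_inspection + 3·y_lathe time = 31, 6·y_inspection + 3·y_lathe time = 42.
→ y_inspection = 5.5 and y_lathe time = 3.
Shadow price of lathe time = 3.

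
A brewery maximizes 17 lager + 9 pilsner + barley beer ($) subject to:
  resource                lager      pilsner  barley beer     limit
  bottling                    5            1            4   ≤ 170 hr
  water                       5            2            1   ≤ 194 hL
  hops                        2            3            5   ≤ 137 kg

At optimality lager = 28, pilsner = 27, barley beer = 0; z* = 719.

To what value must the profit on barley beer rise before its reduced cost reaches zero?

At the optimum: bottling uses 167 of 170 (slack = 3); water uses 194 of 194 (binding); hops uses 137 of 137 (binding).
Since bottling is not tight, its dual is 0.
From A_Bᵀ y = c: 5·y_water + 2·y_hops = 17; 2·y_water + 3·y_hops = 9.
→ y_water = 3 and y_hops = 1.
barley beer enters the basis when its profit ≥ yᵀa₃ = 3·1 + 1·5 = 8.

8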